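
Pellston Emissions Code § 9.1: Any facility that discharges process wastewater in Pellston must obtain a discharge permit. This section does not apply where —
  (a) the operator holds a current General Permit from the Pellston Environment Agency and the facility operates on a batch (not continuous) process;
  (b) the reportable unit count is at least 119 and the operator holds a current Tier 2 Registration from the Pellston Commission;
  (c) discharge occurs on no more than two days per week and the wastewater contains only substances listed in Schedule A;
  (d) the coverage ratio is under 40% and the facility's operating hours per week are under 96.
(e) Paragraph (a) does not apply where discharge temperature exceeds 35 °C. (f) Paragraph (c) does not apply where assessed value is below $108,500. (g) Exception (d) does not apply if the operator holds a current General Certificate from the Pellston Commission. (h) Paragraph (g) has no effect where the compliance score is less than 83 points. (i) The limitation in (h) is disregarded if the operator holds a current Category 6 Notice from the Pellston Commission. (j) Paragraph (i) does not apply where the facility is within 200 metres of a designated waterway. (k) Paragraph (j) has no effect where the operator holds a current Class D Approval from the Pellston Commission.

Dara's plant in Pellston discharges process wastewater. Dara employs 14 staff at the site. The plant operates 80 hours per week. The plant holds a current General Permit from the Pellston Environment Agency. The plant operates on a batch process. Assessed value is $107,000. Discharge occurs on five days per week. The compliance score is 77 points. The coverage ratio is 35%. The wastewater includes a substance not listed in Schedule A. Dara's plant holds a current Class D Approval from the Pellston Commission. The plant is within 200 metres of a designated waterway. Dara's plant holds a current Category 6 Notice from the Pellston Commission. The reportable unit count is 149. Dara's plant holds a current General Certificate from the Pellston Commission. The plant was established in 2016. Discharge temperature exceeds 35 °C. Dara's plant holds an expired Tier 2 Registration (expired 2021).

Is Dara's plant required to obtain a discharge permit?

Yes — Dara's plant must obtain a discharge permit.

All of (a)'s requirements are met (a current General Permit is held; the facility operates on a batch process). Turning to paragraph (e): (e) operates against (a): discharge temperature exceeds 35 °C. (a) is therefore removed.
Exception (b) does not apply: no current Tier 2 Registration is held.
Exception (c) requires that discharge occurs on no more than two days per week; but discharge occurs on five days per week, so (c) is unavailable.
Exception (d) is satisfied on its face — the coverage ratio is 35%, under the 40% limit; the facility's operating hours per week are 80, under the 96 limit. Turning to paragraphs (g)–(k): (g) operates — a current General Certificate is held. (h) would limit (g) — the compliance score is 77 points, less than the 83 points limit — but (i) sets (h) aside: (i) operates — a current Category 6 Notice is held. (j) is triggered (the plant is within 200 m of a designated waterway), but is set aside by (k): (k) operates against (j): a current Class D Approval is held. (d) is therefore removed.
No exception displaces § 9.1.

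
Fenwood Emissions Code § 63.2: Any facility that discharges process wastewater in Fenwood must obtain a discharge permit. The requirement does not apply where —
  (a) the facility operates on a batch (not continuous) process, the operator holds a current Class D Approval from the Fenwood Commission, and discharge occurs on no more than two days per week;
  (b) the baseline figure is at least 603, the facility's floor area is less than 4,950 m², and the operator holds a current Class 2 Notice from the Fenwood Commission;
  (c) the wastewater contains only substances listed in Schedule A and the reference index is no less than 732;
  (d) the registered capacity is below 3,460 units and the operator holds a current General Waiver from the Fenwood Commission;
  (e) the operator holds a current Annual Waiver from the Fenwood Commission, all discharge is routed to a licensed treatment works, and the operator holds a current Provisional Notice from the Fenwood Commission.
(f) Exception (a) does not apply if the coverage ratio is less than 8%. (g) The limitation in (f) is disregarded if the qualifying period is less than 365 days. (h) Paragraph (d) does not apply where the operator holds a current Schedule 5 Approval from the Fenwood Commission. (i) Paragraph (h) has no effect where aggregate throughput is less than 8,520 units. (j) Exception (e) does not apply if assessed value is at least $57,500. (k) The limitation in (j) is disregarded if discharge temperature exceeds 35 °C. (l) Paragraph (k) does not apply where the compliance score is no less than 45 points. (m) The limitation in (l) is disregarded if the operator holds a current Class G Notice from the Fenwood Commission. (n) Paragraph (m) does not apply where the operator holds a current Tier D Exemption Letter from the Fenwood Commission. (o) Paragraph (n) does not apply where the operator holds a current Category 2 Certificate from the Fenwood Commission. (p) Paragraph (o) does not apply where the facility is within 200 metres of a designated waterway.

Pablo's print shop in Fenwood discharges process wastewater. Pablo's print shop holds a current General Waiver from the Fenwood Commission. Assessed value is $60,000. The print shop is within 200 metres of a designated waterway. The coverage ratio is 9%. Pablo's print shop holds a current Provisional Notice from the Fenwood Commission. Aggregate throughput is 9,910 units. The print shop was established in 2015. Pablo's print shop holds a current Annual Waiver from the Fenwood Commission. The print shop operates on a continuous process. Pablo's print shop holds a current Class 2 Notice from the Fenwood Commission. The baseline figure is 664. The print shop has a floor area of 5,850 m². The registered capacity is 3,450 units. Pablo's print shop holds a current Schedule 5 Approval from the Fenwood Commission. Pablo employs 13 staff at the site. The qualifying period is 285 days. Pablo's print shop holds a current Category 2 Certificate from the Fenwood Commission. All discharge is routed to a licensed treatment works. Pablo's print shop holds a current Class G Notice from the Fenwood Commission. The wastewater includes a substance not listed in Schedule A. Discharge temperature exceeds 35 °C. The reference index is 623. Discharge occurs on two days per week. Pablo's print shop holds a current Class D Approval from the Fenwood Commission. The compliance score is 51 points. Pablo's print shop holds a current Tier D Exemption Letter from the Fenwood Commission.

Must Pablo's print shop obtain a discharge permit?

Yes — Pablo's print shop must obtain a discharge permit.

Exception (a) fails — the facility operates on a continuous process.
Exception (b) requires that the facility's floor area is less than 4,950 m²; but the facility's floor area is 5,850 m², not less than 4,950 m², so (b) is unavailable.
Exception (c) fails — the wastewater includes a non-Schedule-A substance.
Exception (d) is satisfied on its face — the registered capacity is 3,450 units, below the 3,460 units limit; a current General Waiver is held. But: (h) operates against (d): a current Schedule 5 Approval is held. (i), which would lift (h), is not triggered — aggregate throughput is 9,910 units, not less than 8,520 units. (d) is therefore removed.
Exception (e)'s conditions are all satisfied: a current Annual Waiver is held; discharge is routed to a licensed treatment works; a current Provisional Notice is held. But applying paragraphs (j)–(p): (j) operates against (e): assessed value is $60,000, meeting the $57,500 threshold. (k) is triggered (discharge temperature exceeds 35 °C), but is set aside by (l): (l) operates — the compliance score is 51 points, meeting the 45 points threshold. (m) would limit (l) — a current Class G Notice is held — but (n) sets (m) aside: (n) operates against (m): a current Tier D Exemption Letter is held. (o) is engaged (a current Category 2 Certificate is held), but is overridden by (p): (p) operates against (o): the print shop is within 200 m of a designated waterway. Exception (e) does not apply.
No exception is made out. Pablo's print shop falls within the general rule.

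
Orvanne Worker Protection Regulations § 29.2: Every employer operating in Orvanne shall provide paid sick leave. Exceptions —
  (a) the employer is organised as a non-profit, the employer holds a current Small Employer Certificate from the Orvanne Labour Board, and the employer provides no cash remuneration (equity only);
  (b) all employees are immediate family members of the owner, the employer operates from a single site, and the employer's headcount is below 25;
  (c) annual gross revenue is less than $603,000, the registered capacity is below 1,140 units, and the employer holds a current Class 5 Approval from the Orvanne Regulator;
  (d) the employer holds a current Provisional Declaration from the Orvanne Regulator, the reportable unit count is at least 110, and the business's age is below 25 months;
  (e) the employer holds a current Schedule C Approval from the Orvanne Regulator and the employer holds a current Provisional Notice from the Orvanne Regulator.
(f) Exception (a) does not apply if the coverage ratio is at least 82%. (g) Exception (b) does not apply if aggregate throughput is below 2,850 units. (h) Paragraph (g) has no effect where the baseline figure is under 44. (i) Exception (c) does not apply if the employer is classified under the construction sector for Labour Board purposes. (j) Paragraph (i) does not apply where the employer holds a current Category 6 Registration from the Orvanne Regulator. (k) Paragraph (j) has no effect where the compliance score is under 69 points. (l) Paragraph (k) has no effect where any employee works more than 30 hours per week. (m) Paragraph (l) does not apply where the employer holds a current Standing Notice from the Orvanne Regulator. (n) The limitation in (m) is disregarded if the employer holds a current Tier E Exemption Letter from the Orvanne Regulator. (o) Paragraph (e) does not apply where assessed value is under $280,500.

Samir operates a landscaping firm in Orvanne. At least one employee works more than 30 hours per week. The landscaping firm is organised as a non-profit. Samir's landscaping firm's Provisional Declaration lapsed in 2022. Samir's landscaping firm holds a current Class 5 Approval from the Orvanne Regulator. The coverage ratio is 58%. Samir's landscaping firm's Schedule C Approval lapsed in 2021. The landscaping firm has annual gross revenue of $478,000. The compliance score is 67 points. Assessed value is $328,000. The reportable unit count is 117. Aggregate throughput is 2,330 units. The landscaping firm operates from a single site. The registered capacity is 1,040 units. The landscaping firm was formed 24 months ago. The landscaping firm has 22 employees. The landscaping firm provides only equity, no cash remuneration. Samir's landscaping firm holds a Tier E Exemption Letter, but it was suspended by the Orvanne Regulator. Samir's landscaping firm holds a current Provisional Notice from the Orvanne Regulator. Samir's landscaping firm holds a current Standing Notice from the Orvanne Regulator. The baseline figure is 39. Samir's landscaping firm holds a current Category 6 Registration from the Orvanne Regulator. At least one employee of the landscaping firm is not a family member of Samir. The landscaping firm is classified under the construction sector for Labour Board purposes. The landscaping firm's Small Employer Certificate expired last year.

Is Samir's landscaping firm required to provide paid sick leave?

Yes — Samir's landscaping firm must provide paid sick leave.

Exception (a) requires that the employer holds a current Small Employer Certificate from the Orvanne Labour Board; but the Small Employer Certificate has expired, so (a) is unavailable.
Exception (b) does not apply: at least one employee is not a family member.
All of (c)'s requirements are met (annual gross revenue is $478,000, less than the $603,000 limit; the registered capacity is 1,040 units, below the 1,140 units limit; a current Class 5 Approval is held). However, paragraphs (i)–(n) must be considered: (i) operates — the landscaping firm is classified under the construction sector. (j) applies (a current Category 6 Registration is held), but is overridden by (k): (k) applies — the compliance score is 67 points, under the 69 points limit. (l) operates (at least one employee exceeds 30 hours/week), but yields to (m): (m) operates against (l): a current Standing Notice is held. (n), which would lift (m), is not triggered — no current Tier E Exemption Letter is held. Exception (c) does not apply.
Exception (d) does not apply: no current Provisional Declaration is held.
Exception (e) fails — the Schedule C Approval is not current.
No exception applies. The general rule governs.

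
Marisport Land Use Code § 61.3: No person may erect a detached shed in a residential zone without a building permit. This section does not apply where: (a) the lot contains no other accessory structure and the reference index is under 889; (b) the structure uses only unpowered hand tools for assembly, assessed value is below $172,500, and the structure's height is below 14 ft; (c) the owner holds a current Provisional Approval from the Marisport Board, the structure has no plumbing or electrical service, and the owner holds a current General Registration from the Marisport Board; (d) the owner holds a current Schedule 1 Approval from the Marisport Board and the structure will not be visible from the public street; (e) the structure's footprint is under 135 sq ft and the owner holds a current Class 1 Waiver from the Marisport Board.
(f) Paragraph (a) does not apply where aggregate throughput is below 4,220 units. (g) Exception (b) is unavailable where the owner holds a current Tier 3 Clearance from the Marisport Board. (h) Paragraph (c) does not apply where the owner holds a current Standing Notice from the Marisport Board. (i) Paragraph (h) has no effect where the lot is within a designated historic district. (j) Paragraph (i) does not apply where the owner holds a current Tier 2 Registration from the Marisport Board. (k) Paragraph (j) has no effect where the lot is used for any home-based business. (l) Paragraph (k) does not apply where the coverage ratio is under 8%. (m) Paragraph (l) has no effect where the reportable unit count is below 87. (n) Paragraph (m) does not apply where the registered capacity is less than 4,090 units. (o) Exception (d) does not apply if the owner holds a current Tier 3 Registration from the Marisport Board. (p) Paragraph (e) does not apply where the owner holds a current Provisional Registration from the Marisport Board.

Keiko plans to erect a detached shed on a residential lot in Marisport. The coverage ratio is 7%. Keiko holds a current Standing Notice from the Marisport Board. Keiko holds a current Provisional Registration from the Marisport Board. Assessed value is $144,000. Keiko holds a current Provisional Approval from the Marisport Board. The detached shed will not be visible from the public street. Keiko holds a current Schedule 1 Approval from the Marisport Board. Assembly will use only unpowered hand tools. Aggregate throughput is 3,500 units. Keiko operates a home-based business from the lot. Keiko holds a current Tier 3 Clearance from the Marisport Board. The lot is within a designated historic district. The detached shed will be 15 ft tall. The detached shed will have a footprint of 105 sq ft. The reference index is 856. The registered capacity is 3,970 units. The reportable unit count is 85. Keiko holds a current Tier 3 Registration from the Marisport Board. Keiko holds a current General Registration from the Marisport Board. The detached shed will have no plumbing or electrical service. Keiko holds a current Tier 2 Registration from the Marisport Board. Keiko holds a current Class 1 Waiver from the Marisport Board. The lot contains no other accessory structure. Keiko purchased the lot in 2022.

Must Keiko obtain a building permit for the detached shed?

Yes — Keiko must obtain a building permit.

Exception (a) is satisfied on its face — the lot has no other accessory structure; the reference index is 856, under the 889 limit. But applying paragraph (f): (f) operates against (a): aggregate throughput is 3,500 units, below the 4,220 units limit. So (a) is unavailable.
Exception (b) does not apply: the structure's height is 15 ft, not below 14 ft.
Exception (c): a current Provisional Approval is held; there is no plumbing or electrical service; a current General Registration is held — every condition holds. But applying paragraphs (h)–(n): (h) is triggered — a current Standing Notice is held. (i) would limit (h) — the lot is in a historic district — but (j) sets (i) aside: (j) operates against (i): a current Tier 2 Registration is held. (k) would limit (j) — a home-based business operates on the lot — but (l) sets (k) aside: (l) operates against (k): the coverage ratio is 7%, under the 8% limit. (m) applies (the reportable unit count is 85, below the 87 limit), but is overridden by (n): (n) applies — the registered capacity is 3,970 units, less than the 4,090 units limit. So (c) is unavailable.
Exception (d)'s conditions are all satisfied: a current Schedule 1 Approval is held; the structure will not be visible from the street. However, paragraph (o) must be considered: (o) operates against (d): a current Tier 3 Registration is held. So (d) is unavailable.
Exception (e)'s conditions are all satisfied: the structure's footprint is 105 sq ft, under the 135 sq ft limit; a current Class 1 Waiver is held. But applying paragraph (p): (p) operates against (e): a current Provisional Registration is held. Exception (e) does not apply.
No exception applies. The general rule governs.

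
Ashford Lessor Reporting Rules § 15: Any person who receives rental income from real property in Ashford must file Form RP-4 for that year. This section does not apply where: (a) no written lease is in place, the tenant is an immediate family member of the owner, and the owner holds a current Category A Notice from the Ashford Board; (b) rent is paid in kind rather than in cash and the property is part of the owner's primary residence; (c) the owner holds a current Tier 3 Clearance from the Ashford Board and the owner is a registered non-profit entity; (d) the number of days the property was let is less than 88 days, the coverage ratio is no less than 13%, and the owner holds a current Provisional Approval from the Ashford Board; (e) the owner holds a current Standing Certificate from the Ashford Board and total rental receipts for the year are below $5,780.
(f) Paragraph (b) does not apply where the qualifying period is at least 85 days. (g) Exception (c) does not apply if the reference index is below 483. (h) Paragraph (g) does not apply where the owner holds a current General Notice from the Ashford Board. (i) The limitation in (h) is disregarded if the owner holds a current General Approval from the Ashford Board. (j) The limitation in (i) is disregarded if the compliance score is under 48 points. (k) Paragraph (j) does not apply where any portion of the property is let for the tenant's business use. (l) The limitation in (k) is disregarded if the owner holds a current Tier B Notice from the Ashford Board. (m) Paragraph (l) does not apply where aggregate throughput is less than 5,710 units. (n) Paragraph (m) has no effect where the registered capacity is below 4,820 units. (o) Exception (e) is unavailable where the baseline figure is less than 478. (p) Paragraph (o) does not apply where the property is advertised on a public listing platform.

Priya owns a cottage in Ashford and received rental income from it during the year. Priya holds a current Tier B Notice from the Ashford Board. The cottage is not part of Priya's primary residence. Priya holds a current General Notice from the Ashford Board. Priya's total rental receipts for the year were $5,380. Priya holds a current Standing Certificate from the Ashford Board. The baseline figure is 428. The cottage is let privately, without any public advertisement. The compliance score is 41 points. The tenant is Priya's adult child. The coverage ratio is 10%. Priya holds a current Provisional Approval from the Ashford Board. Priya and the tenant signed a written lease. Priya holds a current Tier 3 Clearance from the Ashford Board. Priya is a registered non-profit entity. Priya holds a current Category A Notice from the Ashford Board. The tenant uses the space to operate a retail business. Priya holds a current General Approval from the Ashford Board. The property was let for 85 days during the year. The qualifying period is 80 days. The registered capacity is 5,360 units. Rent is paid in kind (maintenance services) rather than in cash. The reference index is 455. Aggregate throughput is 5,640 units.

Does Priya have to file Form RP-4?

Exception (a) fails — a written lease is in place.
Exception (b) does not apply: the cottage is not part of the primary residence.
Exception (c)'s conditions are all satisfied: a current Tier 3 Clearance is held; Priya is a registered non-profit. Turning to paragraphs (g)–(n): (g) operates against (c): the reference index is 455, below the 483 limit. (h) would limit (g) — a current General Notice is held — but (i) sets (h) aside: (i) operates against (h): a current General Approval is held. (j) is triggered (the compliance score is 41 points, under the 48 points limit), but yields to (k): (k) is engaged — the space is let for business use. (l) is triggered (a current Tier B Notice is held), but is overridden by (m): (m) operates against (l): aggregate throughput is 5,640 units, less than the 5,710 units limit. (n), which would lift (m), is inapplicable — the registered capacity is 5,360 units, not below 4,820 units. So (c) is unavailable.
Exception (d) requires that the coverage ratio is no less than 13%; but the coverage ratio is 10%, short of 13%, so (d) is unavailable.
Exception (e) is satisfied on its face — a current Standing Certificate is held; total rental receipts for the year are $5,380, below the $5,780 limit. Turning to paragraphs (o)–(p): (o) applies — the baseline figure is 428, less than the 478 limit. (p), which would lift (o), is inapplicable — the property is let privately without advertisement. Exception (e) does not apply.
Every exception is unavailable, so the rule governs.

Yes — Priya must file Form RP-4.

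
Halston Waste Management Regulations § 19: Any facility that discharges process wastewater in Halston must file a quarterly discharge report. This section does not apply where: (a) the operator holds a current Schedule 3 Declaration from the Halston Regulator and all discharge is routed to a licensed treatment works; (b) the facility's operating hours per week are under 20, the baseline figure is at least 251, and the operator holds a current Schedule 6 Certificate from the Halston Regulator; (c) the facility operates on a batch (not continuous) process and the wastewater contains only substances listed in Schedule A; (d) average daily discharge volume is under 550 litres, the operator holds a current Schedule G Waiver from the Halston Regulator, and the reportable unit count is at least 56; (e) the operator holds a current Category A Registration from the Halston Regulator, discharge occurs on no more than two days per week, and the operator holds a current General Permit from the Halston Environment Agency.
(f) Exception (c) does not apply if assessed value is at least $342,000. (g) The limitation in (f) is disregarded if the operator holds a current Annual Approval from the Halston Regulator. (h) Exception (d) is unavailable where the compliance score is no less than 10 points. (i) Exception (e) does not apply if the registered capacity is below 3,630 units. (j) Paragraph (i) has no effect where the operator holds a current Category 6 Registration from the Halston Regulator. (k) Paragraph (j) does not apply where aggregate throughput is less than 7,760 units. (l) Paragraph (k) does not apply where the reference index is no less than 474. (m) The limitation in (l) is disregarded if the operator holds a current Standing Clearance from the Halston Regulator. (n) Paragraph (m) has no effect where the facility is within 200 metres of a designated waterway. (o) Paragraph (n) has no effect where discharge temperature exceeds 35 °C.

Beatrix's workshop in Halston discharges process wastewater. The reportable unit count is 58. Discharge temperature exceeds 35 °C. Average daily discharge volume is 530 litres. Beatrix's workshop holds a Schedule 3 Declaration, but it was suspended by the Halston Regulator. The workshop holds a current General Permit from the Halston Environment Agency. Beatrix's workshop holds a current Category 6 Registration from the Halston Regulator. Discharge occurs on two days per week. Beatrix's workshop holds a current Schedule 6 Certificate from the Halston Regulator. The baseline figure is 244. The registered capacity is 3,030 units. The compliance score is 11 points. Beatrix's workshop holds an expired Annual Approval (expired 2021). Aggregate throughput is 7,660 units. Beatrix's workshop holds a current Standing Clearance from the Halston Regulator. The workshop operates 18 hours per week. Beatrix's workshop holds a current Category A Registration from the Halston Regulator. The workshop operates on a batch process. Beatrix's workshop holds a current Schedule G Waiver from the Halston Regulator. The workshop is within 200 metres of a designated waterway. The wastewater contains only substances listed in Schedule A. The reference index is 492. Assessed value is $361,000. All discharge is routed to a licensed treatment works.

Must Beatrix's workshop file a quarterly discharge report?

Yes — Beatrix's workshop must file a quarterly discharge report.

Exception (a) fails — the Schedule 3 Declaration is not current.
Exception (b) requires that the baseline figure is at least 251; but the baseline figure is 244, short of 251, so (b) is unavailable.
Exception (c) is satisfied on its face — the facility operates on a batch process; the wastewater is Schedule-A-only. However, paragraphs (f)–(g) must be considered: (f) operates against (c): assessed value is $361,000, meeting the $342,000 threshold. (g) is inapplicable (there is no Annual Approval in force), so (f) stands. Exception (c) does not apply.
All of (d)'s requirements are met (average daily discharge volume is 530 litres, under the 550 litres limit; a current Schedule G Waiver is held; the reportable unit count is 58, meeting the 56 threshold). But applying paragraph (h): (h) is engaged — the compliance score is 11 points, meeting the 10 points threshold. So (d) is unavailable.
Exception (e)'s conditions are all satisfied: a current Category A Registration is held; discharge occurs on no more than two days per week; a current General Permit is held. But applying paragraphs (i)–(o): (i) is engaged — the registered capacity is 3,030 units, below the 3,630 units limit. (j) would limit (i) — a current Category 6 Registration is held — but (k) sets (j) aside: (k) operates against (j): aggregate throughput is 7,660 units, less than the 7,760 units limit. (l) would limit (k) — the reference index is 492, meeting the 474 threshold — but (m) sets (l) aside: (m) operates against (l): a current Standing Clearance is held. (n) operates (the workshop is within 200 m of a designated waterway), but is set aside by (o): (o) operates against (n): discharge temperature exceeds 35 °C. (e) is therefore removed.
No exception is made out. Beatrix's workshop falls within the general rule.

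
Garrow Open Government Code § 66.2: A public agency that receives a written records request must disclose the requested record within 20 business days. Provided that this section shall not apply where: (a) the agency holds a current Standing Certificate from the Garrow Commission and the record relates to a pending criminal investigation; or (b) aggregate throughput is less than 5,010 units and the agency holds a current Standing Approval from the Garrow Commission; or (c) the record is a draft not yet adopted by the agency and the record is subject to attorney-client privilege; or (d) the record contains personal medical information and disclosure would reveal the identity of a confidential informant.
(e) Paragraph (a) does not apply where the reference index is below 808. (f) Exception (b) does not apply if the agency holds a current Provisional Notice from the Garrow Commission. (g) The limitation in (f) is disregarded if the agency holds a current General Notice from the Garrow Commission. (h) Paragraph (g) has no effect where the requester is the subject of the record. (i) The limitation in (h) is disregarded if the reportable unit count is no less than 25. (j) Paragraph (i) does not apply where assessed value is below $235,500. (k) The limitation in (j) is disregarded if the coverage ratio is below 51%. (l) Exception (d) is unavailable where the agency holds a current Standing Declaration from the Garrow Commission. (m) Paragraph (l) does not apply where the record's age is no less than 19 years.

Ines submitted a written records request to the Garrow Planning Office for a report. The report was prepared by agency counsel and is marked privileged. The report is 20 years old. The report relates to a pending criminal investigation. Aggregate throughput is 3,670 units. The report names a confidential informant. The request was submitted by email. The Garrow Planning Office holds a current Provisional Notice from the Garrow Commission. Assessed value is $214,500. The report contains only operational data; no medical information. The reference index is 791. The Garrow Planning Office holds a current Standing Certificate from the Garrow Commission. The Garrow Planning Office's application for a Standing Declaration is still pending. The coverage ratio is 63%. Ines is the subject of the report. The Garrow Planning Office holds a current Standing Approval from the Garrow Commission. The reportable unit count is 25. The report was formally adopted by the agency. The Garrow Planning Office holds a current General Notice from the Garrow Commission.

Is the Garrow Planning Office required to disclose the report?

Yes — the Garrow Planning Office must disclose the report.

Exception (a): a current Standing Certificate is held; the report relates to a pending investigation — every condition holds. Turning to paragraph (e): (e) is triggered — the reference index is 791, below the 808 limit. Exception (a) does not apply.
All of (b)'s requirements are met (aggregate throughput is 3,670 units, less than the 5,010 units limit; a current Standing Approval is held). But applying paragraphs (f)–(k): (f) applies — a current Provisional Notice is held. (g) would limit (f) — a current General Notice is held — but (h) sets (g) aside: (h) operates against (g): Ines is the subject of the report. (i) would limit (h) — the reportable unit count is 25, meeting the 25 threshold — but (j) sets (i) aside: (j) operates against (i): assessed value is $214,500, below the $235,500 limit. (k), which would lift (j), is not triggered — the coverage ratio is 63%, not below 51%. Exception (b) does not apply.
Exception (c) fails — the report has been formally adopted.
Exception (d) requires that the record contains personal medical information; but the report contains only operational data, so (d) is unavailable.
None of the exceptions is available; § 66.2 applies in full.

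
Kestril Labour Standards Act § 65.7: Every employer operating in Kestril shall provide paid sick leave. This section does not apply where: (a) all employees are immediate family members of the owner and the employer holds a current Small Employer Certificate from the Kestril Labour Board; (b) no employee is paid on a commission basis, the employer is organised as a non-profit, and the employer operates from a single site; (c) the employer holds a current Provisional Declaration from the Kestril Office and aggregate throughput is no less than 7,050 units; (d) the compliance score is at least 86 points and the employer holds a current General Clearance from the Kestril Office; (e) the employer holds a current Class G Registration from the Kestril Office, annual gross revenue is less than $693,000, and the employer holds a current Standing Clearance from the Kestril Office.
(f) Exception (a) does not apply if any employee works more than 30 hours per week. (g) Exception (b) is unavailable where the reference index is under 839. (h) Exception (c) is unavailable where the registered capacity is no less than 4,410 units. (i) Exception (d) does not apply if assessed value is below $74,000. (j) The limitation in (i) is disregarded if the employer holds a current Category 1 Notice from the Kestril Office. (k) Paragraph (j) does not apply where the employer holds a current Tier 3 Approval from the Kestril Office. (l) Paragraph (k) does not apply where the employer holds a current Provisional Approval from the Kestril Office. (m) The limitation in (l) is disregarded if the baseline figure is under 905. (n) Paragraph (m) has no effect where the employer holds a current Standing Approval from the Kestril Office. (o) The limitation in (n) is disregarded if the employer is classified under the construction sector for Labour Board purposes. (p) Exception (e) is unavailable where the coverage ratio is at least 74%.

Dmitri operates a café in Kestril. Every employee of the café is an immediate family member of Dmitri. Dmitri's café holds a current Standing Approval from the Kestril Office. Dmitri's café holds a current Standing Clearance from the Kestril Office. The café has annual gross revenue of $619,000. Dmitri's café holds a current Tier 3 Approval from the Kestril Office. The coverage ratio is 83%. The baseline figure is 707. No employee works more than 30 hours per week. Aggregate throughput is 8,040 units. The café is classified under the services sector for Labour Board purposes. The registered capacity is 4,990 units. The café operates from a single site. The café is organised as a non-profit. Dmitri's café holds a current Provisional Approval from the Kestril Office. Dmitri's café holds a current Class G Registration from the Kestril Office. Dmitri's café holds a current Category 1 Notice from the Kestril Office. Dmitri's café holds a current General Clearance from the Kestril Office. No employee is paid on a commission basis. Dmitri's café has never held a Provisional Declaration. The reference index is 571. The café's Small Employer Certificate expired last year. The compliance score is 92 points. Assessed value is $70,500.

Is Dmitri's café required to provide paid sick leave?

No — exception (d) applies; Dmitri's café is not required to provide paid sick leave.

Exception (a) requires that the employer holds a current Small Employer Certificate from the Kestril Labour Board; but the Small Employer Certificate has expired, so (a) is unavailable.
All of (b)'s requirements are met (no employee is paid on commission; the employer is a non-profit; the employer operates from a single site). Turning to paragraph (g): (g) operates against (b): the reference index is 571, under the 839 limit. Exception (b) does not apply.
Exception (c) does not apply: no current Provisional Declaration is held.
All of (d)'s requirements are met (the compliance score is 92 points, meeting the 86 points threshold; a current General Clearance is held). As to paragraphs (i)–(o): (i) would limit (d) — assessed value is $70,500, below the $74,000 limit — but (j) sets (i) aside: (j) is engaged — a current Category 1 Notice is held. (k) applies (a current Tier 3 Approval is held), but is overridden by (l): (l) operates — a current Provisional Approval is held. (m) operates (the baseline figure is 707, under the 905 limit), but is itself disapplied by (n): (n) operates — a current Standing Approval is held. (o) is not engaged (the café is classified under the services sector), so (n) stands. (d) remains available.
Exception (e): a current Class G Registration is held; annual gross revenue is $619,000, less than the $693,000 limit; a current Standing Clearance is held — every condition holds. But: (p) applies — the coverage ratio is 83%, meeting the 74% threshold. Exception (e) does not apply.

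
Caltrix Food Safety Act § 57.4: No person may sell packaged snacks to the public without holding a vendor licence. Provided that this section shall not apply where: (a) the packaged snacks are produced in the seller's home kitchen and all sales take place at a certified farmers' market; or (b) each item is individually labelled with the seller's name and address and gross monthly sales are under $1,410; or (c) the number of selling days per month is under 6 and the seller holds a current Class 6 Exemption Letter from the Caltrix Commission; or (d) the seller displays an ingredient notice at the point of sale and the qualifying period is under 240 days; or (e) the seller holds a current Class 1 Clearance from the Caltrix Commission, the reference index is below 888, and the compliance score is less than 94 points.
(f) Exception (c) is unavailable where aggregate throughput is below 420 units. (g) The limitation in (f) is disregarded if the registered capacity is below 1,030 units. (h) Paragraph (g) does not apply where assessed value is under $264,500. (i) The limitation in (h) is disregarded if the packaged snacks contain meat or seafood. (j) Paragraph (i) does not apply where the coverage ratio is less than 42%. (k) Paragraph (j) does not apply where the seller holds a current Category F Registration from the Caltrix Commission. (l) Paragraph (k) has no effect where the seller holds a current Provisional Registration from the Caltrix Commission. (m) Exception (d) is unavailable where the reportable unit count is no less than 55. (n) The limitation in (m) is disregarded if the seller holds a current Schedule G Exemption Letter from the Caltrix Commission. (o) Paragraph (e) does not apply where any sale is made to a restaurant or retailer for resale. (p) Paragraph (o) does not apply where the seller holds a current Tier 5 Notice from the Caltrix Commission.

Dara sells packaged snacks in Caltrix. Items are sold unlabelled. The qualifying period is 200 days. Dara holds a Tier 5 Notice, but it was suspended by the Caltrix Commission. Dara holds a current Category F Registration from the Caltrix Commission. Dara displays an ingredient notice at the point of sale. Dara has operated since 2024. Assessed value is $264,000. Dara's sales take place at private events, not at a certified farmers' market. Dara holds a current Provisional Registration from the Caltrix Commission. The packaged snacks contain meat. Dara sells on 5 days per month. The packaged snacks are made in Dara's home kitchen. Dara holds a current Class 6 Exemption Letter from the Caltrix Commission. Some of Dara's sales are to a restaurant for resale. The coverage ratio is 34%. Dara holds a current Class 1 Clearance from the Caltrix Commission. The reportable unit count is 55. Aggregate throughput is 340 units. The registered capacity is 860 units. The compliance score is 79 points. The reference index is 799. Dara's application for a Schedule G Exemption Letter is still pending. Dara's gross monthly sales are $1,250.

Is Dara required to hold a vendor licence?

Yes — Dara must hold a vendor licence.

Exception (a) requires that all sales take place at a certified farmers' market; but sales are at private events, not a certified farmers' market, so (a) is unavailable.
Exception (b) fails — items are sold unlabelled.
Exception (c)'s conditions are all satisfied: the number of selling days per month is 5, under the 6 limit; a current Class 6 Exemption Letter is held. But: (f) is engaged — aggregate throughput is 340 units, below the 420 units limit. (g) is engaged (the registered capacity is 860 units, below the 1,030 units limit), but is displaced by (h): (h) operates against (g): assessed value is $264,000, under the $264,500 limit. (i) would limit (h) — the packaged snacks contain meat — but (j) sets (i) aside: (j) applies — the coverage ratio is 34%, less than the 42% limit. (k) would limit (j) — a current Category F Registration is held — but (l) sets (k) aside: (l) is triggered — a current Provisional Registration is held. (c) is therefore removed.
Exception (d)'s conditions are all satisfied: an ingredient notice is displayed; the qualifying period is 200 days, under the 240 days limit. But: (m) is triggered — the reportable unit count is 55, meeting the 55 threshold. (n), which would lift (m), is inapplicable — no current Schedule G Exemption Letter is held. Exception (d) does not apply.
Exception (e) is satisfied on its face — a current Class 1 Clearance is held; the reference index is 799, below the 888 limit; the compliance score is 79 points, less than the 94 points limit. But applying paragraphs (o)–(p): (o) operates against (e): some sales are to a restaurant for resale. (p) is not triggered (the Tier 5 Notice is not current), so (o) stands. Exception (e) does not apply.
Every exception is unavailable, so the rule governs.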